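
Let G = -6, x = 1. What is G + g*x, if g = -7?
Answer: -13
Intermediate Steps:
G + g*x = -6 - 7*1 = -6 - 7 = -13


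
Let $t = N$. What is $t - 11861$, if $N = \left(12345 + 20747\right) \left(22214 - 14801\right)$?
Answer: $245299135$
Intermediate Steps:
$N = 245310996$ ($N = 33092 \cdot 7413 = 245310996$)
$t = 245310996$
$t - 11861 = 245310996 - 11861 = 245299135$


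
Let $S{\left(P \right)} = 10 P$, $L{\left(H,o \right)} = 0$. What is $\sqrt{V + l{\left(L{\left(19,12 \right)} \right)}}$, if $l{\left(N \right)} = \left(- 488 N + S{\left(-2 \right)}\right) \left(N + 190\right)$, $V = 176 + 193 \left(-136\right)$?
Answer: $4 i \sqrt{1867} \approx 172.84 i$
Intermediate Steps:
$V = -26072$ ($V = 176 - 26248 = -26072$)
$l{\left(N \right)} = \left(-20 - 488 N\right) \left(190 + N\right)$ ($l{\left(N \right)} = \left(- 488 N + 10 \left(-2\right)\right) \left(N + 190\right) = \left(- 488 N - 20\right) \left(190 + N\right) = \left(-20 - 488 N\right) \left(190 + N\right)$)
$\sqrt{V + l{\left(L{\left(19,12 \right)} \right)}} = \sqrt{-26072 - \left(3800 + 488 \cdot 0^{2}\right)} = \sqrt{-26072 - 3800} = \sqrt{-29872} = 4 i \sqrt{1867}$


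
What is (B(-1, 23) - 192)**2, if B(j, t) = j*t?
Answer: 46225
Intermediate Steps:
(B(-1, 23) - 192)**2 = (-1*23 - 192)**2 = (-23 - 192)**2 = (-215)**2 = 46225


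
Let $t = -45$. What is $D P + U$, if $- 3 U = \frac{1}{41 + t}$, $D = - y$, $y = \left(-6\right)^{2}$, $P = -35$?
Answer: $\frac{15121}{12} \approx 1260.1$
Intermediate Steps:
$y = 36$
$D = -36$ ($D = \left(-1\right) 36 = -36$)
$U = \frac{1}{12}$ ($U = - \frac{1}{3 \left(41 - 45\right)} = - \frac{1}{3 \left(-4\right)} = \left(- \frac{1}{3}\right) \left(- \frac{1}{4}\right) = \frac{1}{12} \approx 0.083333$)
$D P + U = \left(-36\right) \left(-35\right) + \frac{1}{12} = 1260 + \frac{1}{12} = \frac{15121}{12}$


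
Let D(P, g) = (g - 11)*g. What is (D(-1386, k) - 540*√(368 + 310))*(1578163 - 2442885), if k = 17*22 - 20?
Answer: -104996274684 + 466949880*√678 ≈ -9.2838e+10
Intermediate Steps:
k = 354 (k = 374 - 20 = 354)
D(P, g) = g*(-11 + g) (D(P, g) = (-11 + g)*g = g*(-11 + g))
(D(-1386, k) - 540*√(368 + 310))*(1578163 - 2442885) = (354*(-11 + 354) - 540*√(368 + 310))*(1578163 - 2442885) = (354*343 - 540*√678)*(-864722) = (121422 - 540*√678)*(-864722) = -104996274684 + 466949880*√678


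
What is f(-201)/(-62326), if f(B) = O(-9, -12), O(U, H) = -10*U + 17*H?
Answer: 57/31163 ≈ 0.0018291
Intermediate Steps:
f(B) = -114 (f(B) = -10*(-9) + 17*(-12) = 90 - 204 = -114)
f(-201)/(-62326) = -114/(-62326) = -114*(-1/62326) = 57/31163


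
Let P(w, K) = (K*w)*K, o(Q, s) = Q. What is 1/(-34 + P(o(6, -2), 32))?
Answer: 1/6110 ≈ 0.00016367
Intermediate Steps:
P(w, K) = w*K²
1/(-34 + P(o(6, -2), 32)) = 1/(-34 + 6*32²) = 1/(-34 + 6*1024) = 1/(-34 + 6144) = 1/6110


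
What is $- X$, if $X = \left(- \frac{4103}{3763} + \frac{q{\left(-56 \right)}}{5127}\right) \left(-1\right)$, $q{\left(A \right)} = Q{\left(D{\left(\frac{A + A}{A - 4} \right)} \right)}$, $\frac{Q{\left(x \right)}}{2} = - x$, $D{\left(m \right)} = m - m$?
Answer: $- \frac{4103}{3763} \approx -1.0904$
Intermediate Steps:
$D{\left(m \right)} = 0$
$Q{\left(x \right)} = - 2 x$ ($Q{\left(x \right)} = 2 \left(- x\right) = - 2 x$)
$q{\left(A \right)} = 0$ ($q{\left(A \right)} = \left(-2\right) 0 = 0$)
$X = \frac{4103}{3763}$ ($X = \left(- \frac{4103}{3763} + \frac{0}{5127}\right) \left(-1\right) = \left(\left(-4103\right) \frac{1}{3763} + 0 \cdot \frac{1}{5127}\right) \left(-1\right) = \left(- \frac{4103}{3763} + 0\right) \left(-1\right) = \left(- \frac{4103}{3763}\right) \left(-1\right) = \frac{4103}{3763} \approx 1.0904$)
$- X = \left(-1\right) \frac{4103}{3763} = - \frac{4103}{3763}$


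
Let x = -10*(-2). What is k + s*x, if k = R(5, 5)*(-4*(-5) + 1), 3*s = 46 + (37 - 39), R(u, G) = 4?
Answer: 1132/3 ≈ 377.33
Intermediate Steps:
x = 20
s = 44/3 (s = (46 + (37 - 39))/3 = (46 - 2)/3 = (⅓)*44 = 44/3 ≈ 14.667)
k = 84 (k = 4*(-4*(-5) + 1) = 4*(20 + 1) = 4*21 = 84)
k + s*x = 84 + (44/3)*20 = 84 + 880/3 = 1132/3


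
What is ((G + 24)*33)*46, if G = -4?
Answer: 30360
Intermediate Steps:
((G + 24)*33)*46 = ((-4 + 24)*33)*46 = (20*33)*46 = 660*46 = 30360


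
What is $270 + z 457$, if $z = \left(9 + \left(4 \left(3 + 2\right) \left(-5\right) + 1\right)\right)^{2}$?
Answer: $3701970$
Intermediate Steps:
$z = 8100$ ($z = \left(9 + \left(4 \cdot 5 \left(-5\right) + 1\right)\right)^{2} = \left(9 + \left(20 \left(-5\right) + 1\right)\right)^{2} = \left(9 + \left(-100 + 1\right)\right)^{2} = \left(9 - 99\right)^{2} = \left(-90\right)^{2} = 8100$)
$270 + z 457 = 270 + 8100 \cdot 457 = 270 + 3701700 = 3701970$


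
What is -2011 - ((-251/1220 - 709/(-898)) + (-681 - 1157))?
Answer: -95085731/547780 ≈ -173.58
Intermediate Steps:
-2011 - ((-251/1220 - 709/(-898)) + (-681 - 1157)) = -2011 - ((-251*1/1220 - 709*(-1/898)) - 1838) = -2011 - ((-251/1220 + 709/898) - 1838) = -2011 - (319791/547780 - 1838) = -2011 - 1*(-1006499849/547780) = -2011 + 1006499849/547780 = -95085731/547780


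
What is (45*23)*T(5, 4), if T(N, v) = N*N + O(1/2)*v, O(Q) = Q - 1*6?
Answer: 3105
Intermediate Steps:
O(Q) = -6 + Q (O(Q) = Q - 6 = -6 + Q)
T(N, v) = N**2 - 11*v/2 (T(N, v) = N*N + (-6 + 1/2)*v = N**2 + (-6 + 1/2)*v = N**2 - 11*v/2)
(45*23)*T(5, 4) = (45*23)*(5**2 - 11/2*4) = 1035*(25 - 22) = 1035*3 = 3105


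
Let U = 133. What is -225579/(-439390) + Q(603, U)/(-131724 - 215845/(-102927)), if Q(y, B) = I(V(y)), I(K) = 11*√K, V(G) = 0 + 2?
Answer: 225579/439390 - 1132197*√2/13557740303 ≈ 0.51327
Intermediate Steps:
V(G) = 2
Q(y, B) = 11*√2
-225579/(-439390) + Q(603, U)/(-131724 - 215845/(-102927)) = -225579/(-439390) + (11*√2)/(-131724 - 215845/(-102927)) = -225579*(-1/439390) + (11*√2)/(-131724 - 215845*(-1)/102927) = 225579/439390 + (11*√2)/(-131724 - 1*(-215845/102927)) = 225579/439390 + (11*√2)/(-131724 + 215845/102927) = 225579/439390 + (11*√2)/(-13557740303/102927) = 225579/439390 + (11*√2)*(-102927/13557740303) = 225579/439390 - 1132197*√2/13557740303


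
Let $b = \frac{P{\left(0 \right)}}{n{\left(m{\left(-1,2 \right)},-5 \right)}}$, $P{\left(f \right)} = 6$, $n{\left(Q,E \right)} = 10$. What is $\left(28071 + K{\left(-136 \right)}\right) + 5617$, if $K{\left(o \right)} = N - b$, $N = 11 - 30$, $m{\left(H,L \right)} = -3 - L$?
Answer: $\frac{168342}{5} \approx 33668.0$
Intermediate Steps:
$N = -19$ ($N = 11 - 30 = -19$)
$b = \frac{3}{5}$ ($b = \frac{6}{10} = 6 \cdot \frac{1}{10} = \frac{3}{5} \approx 0.6$)
$K{\left(o \right)} = - \frac{98}{5}$ ($K{\left(o \right)} = -19 - \frac{3}{5} = - \frac{98}{5}$)
$\left(28071 + K{\left(-136 \right)}\right) + 5617 = \left(28071 - \frac{98}{5}\right) + 5617 = \frac{140257}{5} + 5617 = \frac{168342}{5}$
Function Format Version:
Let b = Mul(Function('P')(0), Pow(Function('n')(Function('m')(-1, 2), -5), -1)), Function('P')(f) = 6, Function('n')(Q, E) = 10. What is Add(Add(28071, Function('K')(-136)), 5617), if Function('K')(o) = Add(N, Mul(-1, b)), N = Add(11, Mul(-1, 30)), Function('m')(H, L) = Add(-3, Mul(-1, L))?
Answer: Rational(168342, 5) ≈ 33668.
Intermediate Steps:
N = -19 (N = Add(11, -30) = -19)
b = Rational(3, 5) (b = Mul(6, Pow(10, -1)) = Mul(6, Rational(1, 10)) = Rational(3, 5) ≈ 0.60000)
Function('K')(o) = Rational(-98, 5) (Function('K')(o) = Add(-19, Mul(-1, Rational(3, 5))) = Add(-19, Rational(-3, 5)) = Rational(-98, 5))
Add(Add(28071, Function('K')(-136)), 5617) = Add(Add(28071, Rational(-98, 5)), 5617) = Add(Rational(140257, 5), 5617) = Rational(168342, 5)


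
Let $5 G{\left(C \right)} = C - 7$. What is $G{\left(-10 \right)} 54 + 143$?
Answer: $- \frac{203}{5} \approx -40.6$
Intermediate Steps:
$G{\left(C \right)} = - \frac{7}{5} + \frac{C}{5}$ ($G{\left(C \right)} = \frac{C - 7}{5} = \frac{-7 + C}{5} = - \frac{7}{5} + \frac{C}{5}$)
$G{\left(-10 \right)} 54 + 143 = \left(- \frac{7}{5} + \frac{1}{5} \left(-10\right)\right) 54 + 143 = \left(- \frac{7}{5} - 2\right) 54 + 143 = \left(- \frac{17}{5}\right) 54 + 143 = - \frac{918}{5} + 143 = - \frac{203}{5}$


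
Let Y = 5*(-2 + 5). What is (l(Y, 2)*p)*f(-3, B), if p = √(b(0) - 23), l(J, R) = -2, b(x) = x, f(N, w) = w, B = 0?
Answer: 0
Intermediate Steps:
Y = 15 (Y = 5*3 = 15)
p = I*√23 (p = √(0 - 23) = √(-23) = I*√23 ≈ 4.7958*I)
(l(Y, 2)*p)*f(-3, B) = -2*I*√23*0 = 0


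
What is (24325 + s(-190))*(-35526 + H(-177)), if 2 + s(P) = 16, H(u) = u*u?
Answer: -102150783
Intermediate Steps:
H(u) = u²
s(P) = 14 (s(P) = -2 + 16 = 14)
(24325 + s(-190))*(-35526 + H(-177)) = (24325 + 14)*(-35526 + (-177)²) = 24339*(-35526 + 31329) = 24339*(-4197) = -102150783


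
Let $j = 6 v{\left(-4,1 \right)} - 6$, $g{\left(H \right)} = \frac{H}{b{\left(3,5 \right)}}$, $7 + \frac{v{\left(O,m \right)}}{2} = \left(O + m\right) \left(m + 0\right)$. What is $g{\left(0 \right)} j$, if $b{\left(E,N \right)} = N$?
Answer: $0$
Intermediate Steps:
$v{\left(O,m \right)} = -14 + 2 m \left(O + m\right)$ ($v{\left(O,m \right)} = -14 + 2 \left(O + m\right) \left(m + 0\right) = -14 + 2 \left(O + m\right) m = -14 + 2 m \left(O + m\right)$)
$g{\left(H \right)} = \frac{H}{5}$
$j = -126$ ($j = 6 \left(-14 + 2 \cdot 1^{2} + 2 \left(-4\right) 1\right) - 6 = 6 \left(-14 + 2 \cdot 1 - 8\right) - 6 = 6 \left(-14 + 2 - 8\right) - 6 = 6 \left(-20\right) - 6 = -120 - 6 = -126$)
$g{\left(0 \right)} j = \frac{1}{5} \cdot 0 \left(-126\right) = 0 \left(-126\right) = 0$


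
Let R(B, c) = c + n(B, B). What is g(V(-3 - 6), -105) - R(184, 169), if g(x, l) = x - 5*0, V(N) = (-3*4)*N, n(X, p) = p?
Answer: -245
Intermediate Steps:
V(N) = -12*N
g(x, l) = x (g(x, l) = x + 0 = x)
R(B, c) = B + c (R(B, c) = c + B = B + c)
g(V(-3 - 6), -105) - R(184, 169) = -12*(-3 - 6) - (184 + 169) = -12*(-9) - 1*353 = 108 - 353 = -245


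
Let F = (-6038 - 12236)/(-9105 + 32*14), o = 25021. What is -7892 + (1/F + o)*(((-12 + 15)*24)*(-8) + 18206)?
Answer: 4030519743761/9137 ≈ 4.4112e+8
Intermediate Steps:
F = 18274/8657 (F = -18274/(-9105 + 448) = -18274/(-8657) = -18274*(-1/8657) = 18274/8657 ≈ 2.1109)
-7892 + (1/F + o)*(((-12 + 15)*24)*(-8) + 18206) = -7892 + (1/(18274/8657) + 25021)*(((-12 + 15)*24)*(-8) + 18206) = -7892 + (8657/18274 + 25021)*((3*24)*(-8) + 18206) = -7892 + 457242411*(72*(-8) + 18206)/18274 = -7892 + 457242411*(-576 + 18206)/18274 = -7892 + (457242411/18274)*17630 = -7892 + 4030591852965/9137 = 4030519743761/9137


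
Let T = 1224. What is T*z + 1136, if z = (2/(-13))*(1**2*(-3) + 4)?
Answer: 12320/13 ≈ 947.69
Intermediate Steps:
z = -2/13 (z = (2*(-1/13))*(1*(-3) + 4) = -2*(-3 + 4)/13 = -2/13*1 = -2/13 ≈ -0.15385)
T*z + 1136 = 1224*(-2/13) + 1136 = -2448/13 + 1136 = 12320/13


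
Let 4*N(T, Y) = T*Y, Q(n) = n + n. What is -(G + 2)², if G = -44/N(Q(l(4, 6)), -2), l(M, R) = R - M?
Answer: -576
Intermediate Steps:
Q(n) = 2*n
N(T, Y) = T*Y/4 (N(T, Y) = (T*Y)/4 = T*Y/4)
G = 22 (G = -44*(-1/(6 - 1*4)) = -44*(-1/(6 - 4)) = -44/((¼)*(2*2)*(-2)) = -44/((¼)*4*(-2)) = -44/(-2) = -44*(-½) = 22)
-(G + 2)² = -(22 + 2)² = -1*24² = -1*576 = -576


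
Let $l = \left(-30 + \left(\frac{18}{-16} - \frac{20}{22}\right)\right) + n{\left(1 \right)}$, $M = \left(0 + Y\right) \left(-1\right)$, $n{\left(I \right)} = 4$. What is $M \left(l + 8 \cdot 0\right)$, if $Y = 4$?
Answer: $\frac{2467}{22} \approx 112.14$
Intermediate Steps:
$M = -4$ ($M = \left(0 + 4\right) \left(-1\right) = 4 \left(-1\right) = -4$)
$l = - \frac{2467}{88}$ ($l = \left(-30 + \left(\frac{18}{-16} - \frac{20}{22}\right)\right) + 4 = \left(-30 + \left(18 \left(- \frac{1}{16}\right) - \frac{10}{11}\right)\right) + 4 = \left(-30 - \frac{179}{88}\right) + 4 = - \frac{2819}{88} + 4 = - \frac{2467}{88} \approx -28.034$)
$M \left(l + 8 \cdot 0\right) = - 4 \left(- \frac{2467}{88} + 8 \cdot 0\right) = - 4 \left(- \frac{2467}{88} + 0\right) = \left(-4\right) \left(- \frac{2467}{88}\right) = \frac{2467}{22}$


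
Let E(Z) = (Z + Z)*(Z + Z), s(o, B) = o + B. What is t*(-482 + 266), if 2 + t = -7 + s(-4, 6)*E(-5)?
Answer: -41256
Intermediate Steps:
s(o, B) = B + o
E(Z) = 4*Z² (E(Z) = (2*Z)*(2*Z) = 4*Z²)
t = 191 (t = -2 + (-7 + (6 - 4)*(4*(-5)²)) = -2 + (-7 + 2*(4*25)) = -2 + (-7 + 2*100) = -2 + (-7 + 200) = -2 + 193 = 191)
t*(-482 + 266) = 191*(-482 + 266) = 191*(-216) = -41256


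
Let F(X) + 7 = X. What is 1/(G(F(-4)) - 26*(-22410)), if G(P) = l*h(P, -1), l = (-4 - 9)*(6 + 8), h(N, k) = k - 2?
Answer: 1/583206 ≈ 1.7147e-6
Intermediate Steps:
h(N, k) = -2 + k
F(X) = -7 + X
l = -182 (l = -13*14 = -182)
G(P) = 546 (G(P) = -182*(-2 - 1) = -182*(-3) = 546)
1/(G(F(-4)) - 26*(-22410)) = 1/(546 - 26*(-22410)) = 1/(546 + 582660) = 1/583206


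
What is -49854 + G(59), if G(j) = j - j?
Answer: -49854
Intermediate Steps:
G(j) = 0
-49854 + G(59) = -49854 + 0 = -49854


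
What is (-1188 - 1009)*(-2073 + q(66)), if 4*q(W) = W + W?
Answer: 4481880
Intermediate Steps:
q(W) = W/2 (q(W) = (W + W)/4 = (2*W)/4 = W/2)
(-1188 - 1009)*(-2073 + q(66)) = (-1188 - 1009)*(-2073 + (½)*66) = -2197*(-2073 + 33) = -2197*(-2040) = 4481880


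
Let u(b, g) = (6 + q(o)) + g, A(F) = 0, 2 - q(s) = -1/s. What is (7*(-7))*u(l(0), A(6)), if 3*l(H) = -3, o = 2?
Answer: -833/2 ≈ -416.50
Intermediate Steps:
q(s) = 2 + 1/s (q(s) = 2 - (-1)/s = 2 + 1/s)
l(H) = -1 (l(H) = (1/3)*(-3) = -1)
u(b, g) = 17/2 + g (u(b, g) = (6 + (2 + 1/2)) + g = (6 + 5/2) + g = 17/2 + g)
(7*(-7))*u(l(0), A(6)) = (7*(-7))*(17/2 + 0) = -49*17/2 = -833/2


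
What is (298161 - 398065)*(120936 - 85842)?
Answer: -3506030976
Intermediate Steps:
(298161 - 398065)*(120936 - 85842) = -99904*35094 = -3506030976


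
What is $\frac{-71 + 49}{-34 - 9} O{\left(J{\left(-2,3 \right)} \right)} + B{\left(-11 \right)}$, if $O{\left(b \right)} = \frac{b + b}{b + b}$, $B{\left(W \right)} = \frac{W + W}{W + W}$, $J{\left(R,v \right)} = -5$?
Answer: $\frac{65}{43} \approx 1.5116$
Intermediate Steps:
$B{\left(W \right)} = 1$ ($B{\left(W \right)} = \frac{2 W}{2 W} = 2 W \frac{1}{2 W} = 1$)
$O{\left(b \right)} = 1$ ($O{\left(b \right)} = \frac{2 b}{2 b} = 2 b \frac{1}{2 b} = 1$)
$\frac{-71 + 49}{-34 - 9} O{\left(J{\left(-2,3 \right)} \right)} + B{\left(-11 \right)} = \frac{-71 + 49}{-34 - 9} \cdot 1 + 1 = - \frac{22}{-43} \cdot 1 + 1 = \left(-22\right) \left(- \frac{1}{43}\right) 1 + 1 = \frac{22}{43} \cdot 1 + 1 = \frac{22}{43} + 1 = \frac{65}{43}$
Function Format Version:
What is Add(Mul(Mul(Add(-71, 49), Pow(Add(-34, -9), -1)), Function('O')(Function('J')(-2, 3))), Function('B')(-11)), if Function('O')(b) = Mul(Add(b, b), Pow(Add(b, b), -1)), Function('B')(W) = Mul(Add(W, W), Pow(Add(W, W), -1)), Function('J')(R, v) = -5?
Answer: Rational(65, 43) ≈ 1.5116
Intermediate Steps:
Function('B')(W) = 1 (Function('B')(W) = Mul(Mul(2, W), Pow(Mul(2, W), -1)) = Mul(Mul(2, W), Mul(Rational(1, 2), Pow(W, -1))) = 1)
Function('O')(b) = 1 (Function('O')(b) = Mul(Mul(2, b), Pow(Mul(2, b), -1)) = Mul(Mul(2, b), Mul(Rational(1, 2), Pow(b, -1))) = 1)
Add(Mul(Mul(Add(-71, 49), Pow(Add(-34, -9), -1)), Function('O')(Function('J')(-2, 3))), Function('B')(-11)) = Add(Mul(Mul(Add(-71, 49), Pow(Add(-34, -9), -1)), 1), 1) = Add(Mul(Mul(-22, Pow(-43, -1)), 1), 1) = Add(Mul(Mul(-22, Rational(-1, 43)), 1), 1) = Add(Mul(Rational(22, 43), 1), 1) = Add(Rational(22, 43), 1) = Rational(65, 43)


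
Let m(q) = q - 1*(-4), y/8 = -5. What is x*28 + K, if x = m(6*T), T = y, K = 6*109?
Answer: -5954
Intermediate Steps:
y = -40 (y = 8*(-5) = -40)
K = 654
T = -40
m(q) = 4 + q (m(q) = q + 4 = 4 + q)
x = -236 (x = 4 + 6*(-40) = 4 - 240 = -236)
x*28 + K = -236*28 + 654 = -6608 + 654 = -5954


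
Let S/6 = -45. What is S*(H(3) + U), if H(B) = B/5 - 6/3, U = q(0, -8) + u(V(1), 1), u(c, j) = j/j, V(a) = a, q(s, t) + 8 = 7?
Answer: 378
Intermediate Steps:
q(s, t) = -1 (q(s, t) = -8 + 7 = -1)
S = -270 (S = 6*(-45) = -270)
u(c, j) = 1
U = 0 (U = -1 + 1 = 0)
H(B) = -2 + B/5 (H(B) = B*(1/5) - 6*1/3 = B/5 - 2 = -2 + B/5)
S*(H(3) + U) = -270*((-2 + (1/5)*3) + 0) = -270*((-2 + 3/5) + 0) = -270*(-7/5 + 0) = -270*(-7/5) = 378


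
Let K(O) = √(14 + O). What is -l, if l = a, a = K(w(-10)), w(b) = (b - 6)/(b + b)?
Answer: -√370/5 ≈ -3.8471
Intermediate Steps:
w(b) = (-6 + b)/(2*b) (w(b) = (-6 + b)/((2*b)) = (-6 + b)*(1/(2*b)) = (-6 + b)/(2*b))
a = √370/5 (a = √(14 + (½)*(-6 - 10)/(-10)) = √(14 + (½)*(-⅒)*(-16)) = √(14 + ⅘) = √(74/5) = √370/5 ≈ 3.8471)
l = √370/5 ≈ 3.8471
-l = -√370/5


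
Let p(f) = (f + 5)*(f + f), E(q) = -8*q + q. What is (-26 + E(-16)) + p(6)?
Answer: 218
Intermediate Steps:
E(q) = -7*q
p(f) = 2*f*(5 + f) (p(f) = (5 + f)*(2*f) = 2*f*(5 + f))
(-26 + E(-16)) + p(6) = (-26 - 7*(-16)) + 2*6*(5 + 6) = (-26 + 112) + 2*6*11 = 86 + 132 = 218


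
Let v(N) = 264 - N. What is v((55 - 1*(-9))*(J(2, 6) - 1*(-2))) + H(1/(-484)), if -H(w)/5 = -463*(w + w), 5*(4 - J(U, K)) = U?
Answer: -125799/1210 ≈ -103.97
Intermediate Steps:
J(U, K) = 4 - U/5
H(w) = 4630*w (H(w) = -(-2315)*(w + w) = -(-2315)*2*w = -(-4630)*w = 4630*w)
v((55 - 1*(-9))*(J(2, 6) - 1*(-2))) + H(1/(-484)) = (264 - (55 - 1*(-9))*((4 - 1/5*2) - 1*(-2))) + 4630/(-484) = (264 - (55 + 9)*((4 - 2/5) + 2)) + 4630*(-1/484) = (264 - 64*(18/5 + 2)) - 2315/242 = (264 - 64*28/5) - 2315/242 = (264 - 1*1792/5) - 2315/242 = (264 - 1792/5) - 2315/242 = -472/5 - 2315/242 = -125799/1210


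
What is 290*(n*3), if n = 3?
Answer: 2610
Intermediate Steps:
290*(n*3) = 290*(3*3) = 290*9 = 2610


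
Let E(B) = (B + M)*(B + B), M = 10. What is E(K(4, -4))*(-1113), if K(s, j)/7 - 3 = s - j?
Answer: -14911974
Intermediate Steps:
K(s, j) = 21 - 7*j + 7*s (K(s, j) = 21 + 7*(s - j) = 21 + (-7*j + 7*s) = 21 - 7*j + 7*s)
E(B) = 2*B*(10 + B) (E(B) = (B + 10)*(B + B) = (10 + B)*(2*B) = 2*B*(10 + B))
E(K(4, -4))*(-1113) = (2*(21 - 7*(-4) + 7*4)*(10 + (21 - 7*(-4) + 7*4)))*(-1113) = (2*(21 + 28 + 28)*(10 + (21 + 28 + 28)))*(-1113) = (2*77*(10 + 77))*(-1113) = (2*77*87)*(-1113) = 13398*(-1113) = -14911974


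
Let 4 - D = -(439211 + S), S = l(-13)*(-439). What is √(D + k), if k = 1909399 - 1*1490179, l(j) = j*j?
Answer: 2*√196061 ≈ 885.58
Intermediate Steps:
l(j) = j²
S = -74191 (S = (-13)²*(-439) = 169*(-439) = -74191)
D = 365024 (D = 4 - (-1)*(439211 - 74191) = 4 - (-1)*365020 = 4 - 1*(-365020) = 4 + 365020 = 365024)
k = 419220 (k = 1909399 - 1490179 = 419220)
√(D + k) = √(365024 + 419220) = √784244 = 2*√196061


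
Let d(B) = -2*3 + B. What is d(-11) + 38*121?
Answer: 4581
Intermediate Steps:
d(B) = -6 + B
d(-11) + 38*121 = (-6 - 11) + 38*121 = -17 + 4598 = 4581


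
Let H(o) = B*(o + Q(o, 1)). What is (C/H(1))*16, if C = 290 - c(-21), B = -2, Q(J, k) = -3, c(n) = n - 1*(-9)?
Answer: 1208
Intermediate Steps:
c(n) = 9 + n (c(n) = n + 9 = 9 + n)
H(o) = 6 - 2*o (H(o) = -2*(o - 3) = -2*(-3 + o) = 6 - 2*o)
C = 302 (C = 290 - (9 - 21) = 290 - 1*(-12) = 290 + 12 = 302)
(C/H(1))*16 = (302/(6 - 2*1))*16 = (302/(6 - 2))*16 = (302/4)*16 = (302*(¼))*16 = (151/2)*16 = 1208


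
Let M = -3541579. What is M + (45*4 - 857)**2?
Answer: -3083250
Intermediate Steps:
M + (45*4 - 857)**2 = -3541579 + (45*4 - 857)**2 = -3541579 + (180 - 857)**2 = -3541579 + (-677)**2 = -3541579 + 458329 = -3083250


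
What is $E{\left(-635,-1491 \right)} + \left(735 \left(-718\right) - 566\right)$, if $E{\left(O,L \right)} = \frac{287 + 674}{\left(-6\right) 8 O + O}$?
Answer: $- \frac{15766993159}{29845} \approx -5.283 \cdot 10^{5}$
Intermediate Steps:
$E{\left(O,L \right)} = - \frac{961}{47 O}$ ($E{\left(O,L \right)} = \frac{961}{- 48 O + O} = \frac{961}{\left(-47\right) O} = 961 \left(- \frac{1}{47 O}\right) = - \frac{961}{47 O}$)
$E{\left(-635,-1491 \right)} + \left(735 \left(-718\right) - 566\right) = - \frac{961}{47 \left(-635\right)} + \left(735 \left(-718\right) - 566\right) = \left(- \frac{961}{47}\right) \left(- \frac{1}{635}\right) - 528296 = \frac{961}{29845} - 528296 = - \frac{15766993159}{29845}$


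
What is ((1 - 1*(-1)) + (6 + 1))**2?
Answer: 81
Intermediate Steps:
((1 - 1*(-1)) + (6 + 1))**2 = ((1 + 1) + 7)**2 = (2 + 7)**2 = 9**2 = 81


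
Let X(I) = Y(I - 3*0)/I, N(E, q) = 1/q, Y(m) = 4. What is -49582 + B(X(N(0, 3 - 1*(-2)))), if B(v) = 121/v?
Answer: -991519/20 ≈ -49576.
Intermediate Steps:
X(I) = 4/I
-49582 + B(X(N(0, 3 - 1*(-2)))) = -49582 + 121/((4/(1/(3 - 1*(-2))))) = -49582 + 121/((4/(1/(3 + 2)))) = -49582 + 121/((4/(1/5))) = -49582 + 121/((4/(⅕))) = -49582 + 121/((4*5)) = -49582 + 121/20 = -991519/20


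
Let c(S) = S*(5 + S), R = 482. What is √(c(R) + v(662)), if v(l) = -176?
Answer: 3*√26062 ≈ 484.31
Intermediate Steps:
√(c(R) + v(662)) = √(482*(5 + 482) - 176) = √(482*487 - 176) = √(234734 - 176) = √234558 = 3*√26062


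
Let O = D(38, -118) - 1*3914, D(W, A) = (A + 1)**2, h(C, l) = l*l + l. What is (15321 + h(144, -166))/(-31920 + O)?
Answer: -42711/22145 ≈ -1.9287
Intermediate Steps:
h(C, l) = l + l**2 (h(C, l) = l**2 + l = l + l**2)
D(W, A) = (1 + A)**2
O = 9775 (O = (1 - 118)**2 - 1*3914 = (-117)**2 - 3914 = 13689 - 3914 = 9775)
(15321 + h(144, -166))/(-31920 + O) = (15321 - 166*(1 - 166))/(-31920 + 9775) = (15321 - 166*(-165))/(-22145) = (15321 + 27390)*(-1/22145) = 42711*(-1/22145) = -42711/22145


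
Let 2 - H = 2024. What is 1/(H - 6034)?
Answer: -1/8056 ≈ -0.00012413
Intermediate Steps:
H = -2022 (H = 2 - 1*2024 = 2 - 2024 = -2022)
1/(H - 6034) = 1/(-2022 - 6034) = 1/(-8056) = -1/8056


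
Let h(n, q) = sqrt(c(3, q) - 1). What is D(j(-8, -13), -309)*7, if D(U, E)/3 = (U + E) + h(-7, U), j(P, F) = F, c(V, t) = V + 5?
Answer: -6762 + 21*sqrt(7) ≈ -6706.4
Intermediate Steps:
c(V, t) = 5 + V
h(n, q) = sqrt(7) (h(n, q) = sqrt((5 + 3) - 1) = sqrt(8 - 1) = sqrt(7))
D(U, E) = 3*E + 3*U + 3*sqrt(7) (D(U, E) = 3*((U + E) + sqrt(7)) = 3*((E + U) + sqrt(7)) = 3*(E + U + sqrt(7)) = 3*E + 3*U + 3*sqrt(7))
D(j(-8, -13), -309)*7 = (3*(-309) + 3*(-13) + 3*sqrt(7))*7 = (-927 - 39 + 3*sqrt(7))*7 = (-966 + 3*sqrt(7))*7 = -6762 + 21*sqrt(7)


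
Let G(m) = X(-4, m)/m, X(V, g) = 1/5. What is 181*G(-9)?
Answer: -181/45 ≈ -4.0222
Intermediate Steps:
X(V, g) = ⅕
G(m) = 1/(5*m)
181*G(-9) = 181*((⅕)/(-9)) = 181*((⅕)*(-⅑)) = 181*(-1/45) = -181/45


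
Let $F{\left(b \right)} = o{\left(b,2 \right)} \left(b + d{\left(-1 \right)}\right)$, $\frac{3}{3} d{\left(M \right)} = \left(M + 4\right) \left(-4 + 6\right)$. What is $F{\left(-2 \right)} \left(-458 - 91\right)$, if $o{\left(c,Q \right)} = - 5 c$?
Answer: $-21960$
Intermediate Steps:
$d{\left(M \right)} = 8 + 2 M$ ($d{\left(M \right)} = \left(M + 4\right) \left(-4 + 6\right) = \left(4 + M\right) 2 = 8 + 2 M$)
$F{\left(b \right)} = - 5 b \left(6 + b\right)$ ($F{\left(b \right)} = - 5 b \left(b + \left(8 + 2 \left(-1\right)\right)\right) = - 5 b \left(b + \left(8 - 2\right)\right) = - 5 b \left(b + 6\right) = - 5 b \left(6 + b\right)$)
$F{\left(-2 \right)} \left(-458 - 91\right) = \left(-5\right) \left(-2\right) \left(6 - 2\right) \left(-458 - 91\right) = \left(-5\right) \left(-2\right) 4 \left(-458 - 91\right) = 40 \left(-549\right) = -21960$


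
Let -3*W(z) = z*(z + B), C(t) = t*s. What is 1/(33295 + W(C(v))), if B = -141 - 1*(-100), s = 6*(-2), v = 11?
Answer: 1/25683 ≈ 3.8936e-5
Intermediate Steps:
s = -12
B = -41 (B = -141 + 100 = -41)
C(t) = -12*t (C(t) = t*(-12) = -12*t)
W(z) = -z*(-41 + z)/3 (W(z) = -z*(z - 41)/3 = -z*(-41 + z)/3)
1/(33295 + W(C(v))) = 1/(33295 + (-12*11)*(41 - (-12)*11)/3) = 1/(33295 + (⅓)*(-132)*(41 - 1*(-132))) = 1/(33295 + (⅓)*(-132)*(41 + 132)) = 1/(33295 + (⅓)*(-132)*173) = 1/(33295 - 7612) = 1/25683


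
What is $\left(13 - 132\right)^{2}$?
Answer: $14161$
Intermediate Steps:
$\left(13 - 132\right)^{2} = \left(-119\right)^{2} = 14161$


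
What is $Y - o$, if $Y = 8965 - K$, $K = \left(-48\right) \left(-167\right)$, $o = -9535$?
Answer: $10484$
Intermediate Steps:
$K = 8016$
$Y = 949$ ($Y = 8965 - 8016 = 949$)
$Y - o = 949 - -9535 = 949 + 9535 = 10484$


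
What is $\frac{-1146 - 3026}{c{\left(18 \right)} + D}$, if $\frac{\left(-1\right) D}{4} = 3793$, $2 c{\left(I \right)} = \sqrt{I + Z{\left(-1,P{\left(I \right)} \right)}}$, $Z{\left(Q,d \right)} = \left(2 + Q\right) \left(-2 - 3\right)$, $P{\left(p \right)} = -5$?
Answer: $\frac{253190336}{920758323} + \frac{8344 \sqrt{13}}{920758323} \approx 0.27501$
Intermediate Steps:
$Z{\left(Q,d \right)} = -10 - 5 Q$ ($Z{\left(Q,d \right)} = \left(2 + Q\right) \left(-5\right) = -10 - 5 Q$)
$c{\left(I \right)} = \frac{\sqrt{-5 + I}}{2}$ ($c{\left(I \right)} = \frac{\sqrt{I - 5}}{2} = \frac{\sqrt{-5 + I}}{2}$)
$D = -15172$ ($D = \left(-4\right) 3793 = -15172$)
$\frac{-1146 - 3026}{c{\left(18 \right)} + D} = \frac{-1146 - 3026}{\frac{\sqrt{-5 + 18}}{2} - 15172} = - \frac{4172}{\frac{\sqrt{13}}{2} - 15172} = - \frac{4172}{-15172 + \frac{\sqrt{13}}{2}}$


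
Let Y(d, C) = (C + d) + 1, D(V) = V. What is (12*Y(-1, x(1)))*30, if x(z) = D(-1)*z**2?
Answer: -360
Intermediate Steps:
x(z) = -z**2
Y(d, C) = 1 + C + d
(12*Y(-1, x(1)))*30 = (12*(1 - 1*1**2 - 1))*30 = (12*(1 - 1*1 - 1))*30 = (12*(1 - 1 - 1))*30 = (12*(-1))*30 = -12*30 = -360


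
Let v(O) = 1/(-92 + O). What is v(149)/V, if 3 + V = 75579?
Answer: 1/4307832 ≈ 2.3214e-7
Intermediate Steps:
V = 75576 (V = -3 + 75579 = 75576)
v(149)/V = 1/((-92 + 149)*75576) = (1/75576)/57 = (1/57)*(1/75576) = 1/4307832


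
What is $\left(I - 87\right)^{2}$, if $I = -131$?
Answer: $47524$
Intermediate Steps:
$\left(I - 87\right)^{2} = \left(-131 - 87\right)^{2} = \left(-218\right)^{2} = 47524$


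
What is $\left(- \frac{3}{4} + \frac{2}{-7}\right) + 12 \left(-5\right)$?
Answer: $- \frac{1709}{28} \approx -61.036$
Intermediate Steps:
$\left(- \frac{3}{4} + \frac{2}{-7}\right) + 12 \left(-5\right) = \left(\left(-3\right) \frac{1}{4} + 2 \left(- \frac{1}{7}\right)\right) - 60 = \left(- \frac{3}{4} - \frac{2}{7}\right) - 60 = - \frac{29}{28} - 60 = - \frac{1709}{28}$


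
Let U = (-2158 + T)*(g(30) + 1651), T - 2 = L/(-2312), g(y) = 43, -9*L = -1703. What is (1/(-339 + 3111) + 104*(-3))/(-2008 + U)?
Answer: 249945407/2927577601333 ≈ 8.5376e-5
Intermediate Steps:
L = 1703/9 (L = -⅑*(-1703) = 1703/9 ≈ 189.22)
T = 39913/20808 (T = 2 + (1703/9)/(-2312) = 2 + (1703/9)*(-1/2312) = 2 - 1703/20808 = 39913/20808 ≈ 1.9182)
U = -37999597097/10404 (U = (-2158 + 39913/20808)*(43 + 1651) = -44863751/20808*1694 = -37999597097/10404 ≈ -3.6524e+6)
(1/(-339 + 3111) + 104*(-3))/(-2008 + U) = (1/(-339 + 3111) + 104*(-3))/(-2008 - 37999597097/10404) = (1/2772 - 312)/(-38020488329/10404) = (1/2772 - 312)*(-10404/38020488329) = -864863/2772*(-10404/38020488329) = 249945407/2927577601333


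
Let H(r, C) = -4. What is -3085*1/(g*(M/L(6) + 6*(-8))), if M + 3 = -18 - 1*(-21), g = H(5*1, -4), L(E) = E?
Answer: -3085/192 ≈ -16.068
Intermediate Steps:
g = -4
M = 0 (M = -3 + (-18 - 1*(-21)) = -3 + (-18 + 21) = -3 + 3 = 0)
-3085*1/(g*(M/L(6) + 6*(-8))) = -3085*(-1/(4*(0/6 + 6*(-8)))) = -3085*(-1/(4*(0*(1/6) - 48))) = -3085*(-1/(4*(0 - 48))) = -3085/((-4*(-48))) = -3085/192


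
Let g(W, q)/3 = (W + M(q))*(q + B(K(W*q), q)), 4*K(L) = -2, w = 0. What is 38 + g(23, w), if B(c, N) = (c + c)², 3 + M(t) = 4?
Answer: 110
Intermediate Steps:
M(t) = 1 (M(t) = -3 + 4 = 1)
K(L) = -½ (K(L) = (¼)*(-2) = -½)
B(c, N) = 4*c² (B(c, N) = (2*c)² = 4*c²)
g(W, q) = 3*(1 + W)*(1 + q) (g(W, q) = 3*((W + 1)*(q + 4*(-½)²)) = 3*((1 + W)*(q + 4*(¼))) = 3*((1 + W)*(q + 1)) = 3*((1 + W)*(1 + q)) = 3*(1 + W)*(1 + q))
38 + g(23, w) = 38 + (3 + 3*23 + 3*0 + 3*23*0) = 38 + (3 + 69 + 0 + 0) = 38 + 72 = 110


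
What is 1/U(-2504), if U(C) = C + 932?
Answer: -1/1572 ≈ -0.00063613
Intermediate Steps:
U(C) = 932 + C
1/U(-2504) = 1/(932 - 2504) = 1/(-1572) = -1/1572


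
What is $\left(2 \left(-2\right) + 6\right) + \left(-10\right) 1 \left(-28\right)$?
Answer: $282$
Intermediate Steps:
$\left(2 \left(-2\right) + 6\right) + \left(-10\right) 1 \left(-28\right) = \left(-4 + 6\right) - -280 = 2 + 280 = 282$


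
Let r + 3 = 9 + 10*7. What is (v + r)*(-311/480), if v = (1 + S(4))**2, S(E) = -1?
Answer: -5909/120 ≈ -49.242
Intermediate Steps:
r = 76 (r = -3 + (9 + 10*7) = -3 + (9 + 70) = -3 + 79 = 76)
v = 0 (v = (1 - 1)**2 = 0**2 = 0)
(v + r)*(-311/480) = (0 + 76)*(-311/480) = 76*(-311*1/480) = 76*(-311/480) = -5909/120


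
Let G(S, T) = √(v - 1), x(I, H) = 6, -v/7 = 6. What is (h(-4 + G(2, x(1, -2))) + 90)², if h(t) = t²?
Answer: 1217 - 1008*I*√43 ≈ 1217.0 - 6609.9*I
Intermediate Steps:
v = -42 (v = -7*6 = -42)
G(S, T) = I*√43 (G(S, T) = √(-42 - 1) = √(-43) = I*√43)
(h(-4 + G(2, x(1, -2))) + 90)² = ((-4 + I*√43)² + 90)² = (90 + (-4 + I*√43)²)²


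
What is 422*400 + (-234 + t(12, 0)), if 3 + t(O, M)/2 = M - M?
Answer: 168560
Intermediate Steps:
t(O, M) = -6 (t(O, M) = -6 + 2*(M - M) = -6 + 2*0 = -6 + 0 = -6)
422*400 + (-234 + t(12, 0)) = 422*400 + (-234 - 6) = 168800 - 240 = 168560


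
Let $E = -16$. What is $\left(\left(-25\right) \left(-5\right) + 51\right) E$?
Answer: $-2816$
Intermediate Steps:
$\left(\left(-25\right) \left(-5\right) + 51\right) E = \left(\left(-25\right) \left(-5\right) + 51\right) \left(-16\right) = \left(125 + 51\right) \left(-16\right) = 176 \left(-16\right) = -2816$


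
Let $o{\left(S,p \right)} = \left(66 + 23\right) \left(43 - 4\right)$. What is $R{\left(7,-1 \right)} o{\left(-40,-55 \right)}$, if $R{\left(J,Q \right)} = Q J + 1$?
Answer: $-20826$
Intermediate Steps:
$R{\left(J,Q \right)} = 1 + J Q$ ($R{\left(J,Q \right)} = J Q + 1 = 1 + J Q$)
$o{\left(S,p \right)} = 3471$ ($o{\left(S,p \right)} = 89 \cdot 39 = 3471$)
$R{\left(7,-1 \right)} o{\left(-40,-55 \right)} = \left(1 + 7 \left(-1\right)\right) 3471 = \left(1 - 7\right) 3471 = \left(-6\right) 3471 = -20826$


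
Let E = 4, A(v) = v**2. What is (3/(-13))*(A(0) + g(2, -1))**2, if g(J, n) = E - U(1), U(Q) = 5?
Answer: -3/13 ≈ -0.23077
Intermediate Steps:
g(J, n) = -1 (g(J, n) = 4 - 1*5 = 4 - 5 = -1)
(3/(-13))*(A(0) + g(2, -1))**2 = (3/(-13))*(0**2 - 1)**2 = (-1/13*3)*(0 - 1)**2 = -3/13*(-1)**2 = -3/13*1 = -3/13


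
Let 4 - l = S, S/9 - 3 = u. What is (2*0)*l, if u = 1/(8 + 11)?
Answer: 0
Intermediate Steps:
u = 1/19 ≈ 0.052632
S = 522/19 (S = 27 + 9*(1/19) = 27 + 9/19 = 522/19 ≈ 27.474)
l = -446/19 (l = 4 - 1*522/19 = 4 - 522/19 = -446/19 ≈ -23.474)
(2*0)*l = (2*0)*(-446/19) = 0*(-446/19) = 0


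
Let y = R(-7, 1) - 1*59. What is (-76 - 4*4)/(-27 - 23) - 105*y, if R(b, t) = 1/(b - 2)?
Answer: 465638/75 ≈ 6208.5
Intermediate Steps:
R(b, t) = 1/(-2 + b)
y = -532/9 (y = 1/(-2 - 7) - 1*59 = 1/(-9) - 59 = -1/9 - 59 = -532/9 ≈ -59.111)
(-76 - 4*4)/(-27 - 23) - 105*y = (-76 - 4*4)/(-27 - 23) - 105*(-532/9) = (-76 - 16)/(-50) + 18620/3 = -92*(-1/50) + 18620/3 = 46/25 + 18620/3 = 465638/75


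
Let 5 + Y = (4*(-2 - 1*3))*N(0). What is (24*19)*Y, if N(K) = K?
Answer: -2280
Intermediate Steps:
Y = -5 (Y = -5 + (4*(-2 - 1*3))*0 = -5 + (4*(-2 - 3))*0 = -5 + (4*(-5))*0 = -5 - 20*0 = -5 + 0 = -5)
(24*19)*Y = (24*19)*(-5) = 456*(-5) = -2280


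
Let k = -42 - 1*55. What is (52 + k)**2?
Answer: 2025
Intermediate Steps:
k = -97 (k = -42 - 55 = -97)
(52 + k)**2 = (52 - 97)**2 = (-45)**2 = 2025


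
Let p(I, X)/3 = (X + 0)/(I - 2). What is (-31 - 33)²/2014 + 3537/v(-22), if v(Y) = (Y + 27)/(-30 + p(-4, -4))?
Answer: -99719012/5035 ≈ -19805.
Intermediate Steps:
p(I, X) = 3*X/(-2 + I) (p(I, X) = 3*((X + 0)/(I - 2)) = 3*(X/(-2 + I)) = 3*X/(-2 + I))
v(Y) = -27/28 - Y/28 (v(Y) = (Y + 27)/(-30 + 3*(-4)/(-2 - 4)) = (27 + Y)/(-30 + 3*(-4)/(-6)) = (27 + Y)/(-30 + 3*(-4)*(-⅙)) = (27 + Y)/(-30 + 2) = (27 + Y)/(-28) = (27 + Y)*(-1/28) = -27/28 - Y/28)
(-31 - 33)²/2014 + 3537/v(-22) = (-31 - 33)²/2014 + 3537/(-27/28 - 1/28*(-22)) = (-64)²*(1/2014) + 3537/(-27/28 + 11/14) = 4096*(1/2014) + 3537/(-5/28) = 2048/1007 + 3537*(-28/5) = 2048/1007 - 99036/5 = -99719012/5035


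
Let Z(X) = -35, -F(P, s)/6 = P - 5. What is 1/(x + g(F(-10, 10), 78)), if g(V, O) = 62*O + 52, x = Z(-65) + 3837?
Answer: 1/8690 ≈ 0.00011507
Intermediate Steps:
F(P, s) = 30 - 6*P (F(P, s) = -6*(P - 5) = -6*(-5 + P) = 30 - 6*P)
x = 3802 (x = -35 + 3837 = 3802)
g(V, O) = 52 + 62*O
1/(x + g(F(-10, 10), 78)) = 1/(3802 + (52 + 62*78)) = 1/(3802 + (52 + 4836)) = 1/(3802 + 4888) = 1/8690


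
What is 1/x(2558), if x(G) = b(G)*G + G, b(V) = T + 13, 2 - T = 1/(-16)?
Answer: 8/328703 ≈ 2.4338e-5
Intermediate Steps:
T = 33/16 (T = 2 - 1/(-16) = 2 - 1*(-1/16) = 2 + 1/16 = 33/16 ≈ 2.0625)
b(V) = 241/16 (b(V) = 33/16 + 13 = 241/16)
x(G) = 257*G/16 (x(G) = 241*G/16 + G = 257*G/16)
1/x(2558) = 1/((257/16)*2558) = 1/(328703/8) = 8/328703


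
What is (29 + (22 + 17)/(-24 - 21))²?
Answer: 178084/225 ≈ 791.48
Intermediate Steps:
(29 + (22 + 17)/(-24 - 21))² = (29 + 39/(-45))² = (29 + 39*(-1/45))² = (29 - 13/15)² = (422/15)² = 178084/225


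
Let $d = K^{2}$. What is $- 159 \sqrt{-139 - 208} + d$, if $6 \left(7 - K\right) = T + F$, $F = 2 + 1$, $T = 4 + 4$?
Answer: $\frac{961}{36} - 159 i \sqrt{347} \approx 26.694 - 2961.8 i$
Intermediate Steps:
$T = 8$
$F = 3$
$K = \frac{31}{6}$ ($K = 7 - \frac{8 + 3}{6} = 7 - \frac{11}{6} = \frac{31}{6} \approx 5.1667$)
$d = \frac{961}{36}$ ($d = \left(\frac{31}{6}\right)^{2} = \frac{961}{36} \approx 26.694$)
$- 159 \sqrt{-139 - 208} + d = - 159 \sqrt{-139 - 208} + \frac{961}{36} = - 159 \sqrt{-347} + \frac{961}{36} = - 159 i \sqrt{347} + \frac{961}{36} = \frac{961}{36} - 159 i \sqrt{347}$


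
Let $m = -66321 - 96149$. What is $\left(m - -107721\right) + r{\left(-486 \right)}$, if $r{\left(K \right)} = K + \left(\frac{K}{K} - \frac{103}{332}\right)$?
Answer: $- \frac{18337791}{332} \approx -55234.0$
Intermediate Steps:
$m = -162470$ ($m = -66321 - 96149 = -162470$)
$r{\left(K \right)} = \frac{229}{332} + K$ ($r{\left(K \right)} = K + \left(1 - \frac{103}{332}\right) = K + \frac{229}{332} = \frac{229}{332} + K$)
$\left(m - -107721\right) + r{\left(-486 \right)} = \left(-162470 - -107721\right) + \left(\frac{229}{332} - 486\right) = \left(-162470 + 107721\right) - \frac{161123}{332} = -54749 - \frac{161123}{332} = - \frac{18337791}{332}$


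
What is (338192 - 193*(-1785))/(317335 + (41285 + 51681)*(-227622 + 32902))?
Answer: -682697/18102022185 ≈ -3.7714e-5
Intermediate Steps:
(338192 - 193*(-1785))/(317335 + (41285 + 51681)*(-227622 + 32902)) = (338192 + 344505)/(317335 + 92966*(-194720)) = 682697/(317335 - 18102339520) = 682697/(-18102022185) = 682697*(-1/18102022185) = -682697/18102022185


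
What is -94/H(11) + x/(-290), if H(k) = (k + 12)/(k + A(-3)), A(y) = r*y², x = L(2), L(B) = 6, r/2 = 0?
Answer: -149999/3335 ≈ -44.977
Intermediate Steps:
r = 0 (r = 2*0 = 0)
x = 6
A(y) = 0 (A(y) = 0*y² = 0)
H(k) = (12 + k)/k (H(k) = (k + 12)/(k + 0) = (12 + k)/k)
-94/H(11) + x/(-290) = -94*11/(12 + 11) + 6/(-290) = -94/((1/11)*23) + 6*(-1/290) = -94/23/11 - 3/145 = -94*11/23 - 3/145 = -1034/23 - 3/145 = -149999/3335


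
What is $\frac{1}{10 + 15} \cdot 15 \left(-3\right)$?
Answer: $- \frac{9}{5} \approx -1.8$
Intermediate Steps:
$\frac{1}{10 + 15} \cdot 15 \left(-3\right) = \frac{1}{25} \cdot 15 \left(-3\right) = \frac{3}{5} \left(-3\right) = - \frac{9}{5}$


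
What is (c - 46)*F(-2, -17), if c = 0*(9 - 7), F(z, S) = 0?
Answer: 0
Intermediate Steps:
c = 0 (c = 0*2 = 0)
(c - 46)*F(-2, -17) = (0 - 46)*0 = -46*0 = 0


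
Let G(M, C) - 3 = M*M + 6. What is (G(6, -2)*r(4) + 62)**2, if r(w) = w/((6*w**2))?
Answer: 261121/64 ≈ 4080.0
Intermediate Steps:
G(M, C) = 9 + M**2 (G(M, C) = 3 + (M*M + 6) = 3 + (M**2 + 6) = 3 + (6 + M**2) = 9 + M**2)
r(w) = 1/(6*w) (r(w) = w*(1/(6*w**2)) = 1/(6*w))
(G(6, -2)*r(4) + 62)**2 = ((9 + 6**2)*((1/6)/4) + 62)**2 = ((9 + 36)*((1/6)*(1/4)) + 62)**2 = (45*(1/24) + 62)**2 = (15/8 + 62)**2 = (511/8)**2 = 261121/64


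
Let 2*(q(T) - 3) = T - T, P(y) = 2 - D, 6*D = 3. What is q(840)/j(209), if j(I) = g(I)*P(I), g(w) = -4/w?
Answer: -209/2 ≈ -104.50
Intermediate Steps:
D = ½ (D = (⅙)*3 = ½ ≈ 0.50000)
P(y) = 3/2 (P(y) = 2 - 1*½ = 2 - ½ = 3/2)
q(T) = 3 (q(T) = 3 + (T - T)/2 = 3 + (½)*0 = 3 + 0 = 3)
j(I) = -6/I (j(I) = -4/I*(3/2) = -6/I)
q(840)/j(209) = 3/((-6/209)) = 3/((-6*1/209)) = 3/(-6/209) = 3*(-209/6) = -209/2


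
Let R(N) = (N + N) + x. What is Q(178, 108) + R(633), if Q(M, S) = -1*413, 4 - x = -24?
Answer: 881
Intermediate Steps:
x = 28 (x = 4 - 1*(-24) = 4 + 24 = 28)
R(N) = 28 + 2*N (R(N) = (N + N) + 28 = 2*N + 28 = 28 + 2*N)
Q(M, S) = -413
Q(178, 108) + R(633) = -413 + (28 + 2*633) = -413 + (28 + 1266) = -413 + 1294 = 881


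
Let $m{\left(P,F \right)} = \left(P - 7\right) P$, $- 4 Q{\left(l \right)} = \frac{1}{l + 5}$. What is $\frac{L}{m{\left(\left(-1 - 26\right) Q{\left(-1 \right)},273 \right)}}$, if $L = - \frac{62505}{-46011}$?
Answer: $- \frac{118528}{782187} \approx -0.15153$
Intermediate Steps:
$Q{\left(l \right)} = - \frac{1}{4 \left(5 + l\right)}$ ($Q{\left(l \right)} = - \frac{1}{4 \left(l + 5\right)} = - \frac{1}{4 \left(5 + l\right)}$)
$L = \frac{20835}{15337}$ ($L = \left(-62505\right) \left(- \frac{1}{46011}\right) = \frac{20835}{15337} \approx 1.3585$)
$m{\left(P,F \right)} = P \left(-7 + P\right)$ ($m{\left(P,F \right)} = \left(-7 + P\right) P = P \left(-7 + P\right)$)
$\frac{L}{m{\left(\left(-1 - 26\right) Q{\left(-1 \right)},273 \right)}} = \frac{20835}{15337 \left(-1 - 26\right) \left(- \frac{1}{20 + 4 \left(-1\right)}\right) \left(-7 + \left(-1 - 26\right) \left(- \frac{1}{20 + 4 \left(-1\right)}\right)\right)} = \frac{20835}{15337 \left(-1 - 26\right) \left(- \frac{1}{20 - 4}\right) \left(-7 + \left(-1 - 26\right) \left(- \frac{1}{20 - 4}\right)\right)} = \frac{20835}{15337 \left(-1 - 26\right) \left(- \frac{1}{16}\right) \left(-7 + \left(-1 - 26\right) \left(- \frac{1}{16}\right)\right)} = \frac{20835}{15337 - 27 \left(\left(-1\right) \frac{1}{16}\right) \left(-7 - 27 \left(\left(-1\right) \frac{1}{16}\right)\right)} = \frac{20835}{15337 \left(-27\right) \left(- \frac{1}{16}\right) \left(-7 - - \frac{27}{16}\right)} = \frac{20835}{15337 \frac{27 \left(-7 + \frac{27}{16}\right)}{16}} = \frac{20835}{15337 \cdot \frac{27}{16} \left(- \frac{85}{16}\right)} = \frac{20835}{15337 \left(- \frac{2295}{256}\right)} = \frac{20835}{15337} \left(- \frac{256}{2295}\right) = - \frac{118528}{782187}$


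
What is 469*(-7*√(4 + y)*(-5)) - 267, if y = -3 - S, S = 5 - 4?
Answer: -267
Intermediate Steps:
S = 1
y = -4 (y = -3 - 1*1 = -3 - 1 = -4)
469*(-7*√(4 + y)*(-5)) - 267 = 469*(-7*√(4 - 4)*(-5)) - 267 = 469*(-7*√0*(-5)) - 267 = 469*(-7*0*(-5)) - 267 = 469*(0*(-5)) - 267 = 469*0 - 267 = 0 - 267 = -267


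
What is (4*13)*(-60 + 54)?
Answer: -312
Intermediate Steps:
(4*13)*(-60 + 54) = 52*(-6) = -312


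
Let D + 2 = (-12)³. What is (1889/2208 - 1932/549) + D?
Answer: -77789665/44896 ≈ -1732.7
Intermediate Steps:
D = -1730 (D = -2 + (-12)³ = -2 - 1728 = -1730)
(1889/2208 - 1932/549) + D = (1889/2208 - 1932/549) - 1730 = (1889*(1/2208) - 1932*1/549) - 1730 = (1889/2208 - 644/183) - 1730 = -119585/44896 - 1730 = -77789665/44896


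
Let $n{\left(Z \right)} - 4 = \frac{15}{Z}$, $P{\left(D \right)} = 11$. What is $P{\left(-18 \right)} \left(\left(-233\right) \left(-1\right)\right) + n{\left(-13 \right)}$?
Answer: $\frac{33356}{13} \approx 2565.8$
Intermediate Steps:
$n{\left(Z \right)} = 4 + \frac{15}{Z}$
$P{\left(-18 \right)} \left(\left(-233\right) \left(-1\right)\right) + n{\left(-13 \right)} = 11 \left(\left(-233\right) \left(-1\right)\right) + \left(4 + \frac{15}{-13}\right) = 11 \cdot 233 + \left(4 + 15 \left(- \frac{1}{13}\right)\right) = 2563 + \left(4 - \frac{15}{13}\right) = 2563 + \frac{37}{13} = \frac{33356}{13}$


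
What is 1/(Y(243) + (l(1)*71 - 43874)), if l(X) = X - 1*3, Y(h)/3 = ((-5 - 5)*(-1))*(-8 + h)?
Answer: -1/36966 ≈ -2.7052e-5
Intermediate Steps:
Y(h) = -240 + 30*h (Y(h) = 3*(((-5 - 5)*(-1))*(-8 + h)) = 3*((-10*(-1))*(-8 + h)) = 3*(10*(-8 + h)) = 3*(-80 + 10*h) = -240 + 30*h)
l(X) = -3 + X (l(X) = X - 3 = -3 + X)
1/(Y(243) + (l(1)*71 - 43874)) = 1/((-240 + 30*243) + ((-3 + 1)*71 - 43874)) = 1/((-240 + 7290) + (-2*71 - 43874)) = 1/(7050 + (-142 - 43874)) = 1/(7050 - 44016) = 1/(-36966) = -1/36966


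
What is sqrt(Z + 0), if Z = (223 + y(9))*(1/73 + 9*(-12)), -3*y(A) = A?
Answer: 2*I*sqrt(31650245)/73 ≈ 154.13*I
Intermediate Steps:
y(A) = -A/3
Z = -1734260/73 (Z = (223 - 1/3*9)*(1/73 + 9*(-12)) = (223 - 3)*(1/73 - 108) = 220*(-7883/73) = -1734260/73 ≈ -23757.)
sqrt(Z + 0) = sqrt(-1734260/73 + 0) = sqrt(-1734260/73) = 2*I*sqrt(31650245)/73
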